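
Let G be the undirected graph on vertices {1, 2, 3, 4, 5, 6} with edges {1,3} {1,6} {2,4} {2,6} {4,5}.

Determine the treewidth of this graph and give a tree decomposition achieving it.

Each bag holds 2 vertices, so the decomposition has width 1, which upper-bounds the treewidth. Since G has at least one edge (e.g. 3–1), it is not an edgeless graph, so tw(G) ≥ 1. Hence tw(G) = 1 exactly.

Treewidth 1.
Bags: B1 = {1, 3}  B2 = {1, 6}  B3 = {2, 6}  B4 = {2, 4}  B5 = {4, 5}
Tree: B1–B2, B2–B3, B3–B4, B4–B5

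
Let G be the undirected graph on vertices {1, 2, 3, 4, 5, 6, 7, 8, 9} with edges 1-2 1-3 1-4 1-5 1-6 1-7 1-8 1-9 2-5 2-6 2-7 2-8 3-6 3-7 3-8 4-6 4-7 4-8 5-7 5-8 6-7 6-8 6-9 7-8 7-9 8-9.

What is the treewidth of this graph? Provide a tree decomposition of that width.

The largest bag has 5 vertices, giving width 4; this decomposition certifies tw(G) ≤ 4. On the other hand G contains the 5-clique {1, 2, 5, 7, 8}. A clique must lie in a single bag of any decomposition, so no decomposition can have width below 4. Hence tw(G) = 4 exactly.

Treewidth 4.
One such decomposition:
Bags: B1 = {1, 3, 6, 7, 8}  B2 = {1, 2, 6, 7, 8}  B3 = {1, 4, 6, 7, 8}  B4 = {1, 2, 5, 7, 8}  B5 = {1, 6, 7, 8, 9}
Tree: B1–B2, B2–B3, B2–B4, B1–B5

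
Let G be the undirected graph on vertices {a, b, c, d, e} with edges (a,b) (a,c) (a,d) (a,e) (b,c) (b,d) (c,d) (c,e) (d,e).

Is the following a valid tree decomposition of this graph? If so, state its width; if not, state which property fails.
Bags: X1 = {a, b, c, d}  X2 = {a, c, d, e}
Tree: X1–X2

Checking the three conditions: (i) the bags cover all of {a, b, c, d, e}; (ii) for each edge, some bag contains both endpoints; (iii) the bags containing any fixed vertex form a subtree. All hold, so the decomposition is valid with width 4 − 1 = 3.

Yes; width 3.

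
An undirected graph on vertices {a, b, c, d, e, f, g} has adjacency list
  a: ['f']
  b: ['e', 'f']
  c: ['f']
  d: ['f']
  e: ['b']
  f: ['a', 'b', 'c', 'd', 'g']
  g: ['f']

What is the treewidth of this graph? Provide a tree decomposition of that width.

The largest bag has 2 vertices, giving width 1; this decomposition certifies tw(G) ≤ 1. Any graph with an edge has treewidth ≥ 1, and G has the edge e–b. Hence tw(G) = 1 exactly.

Treewidth 1.
One such decomposition:
Bags: B1 = {b, e}  B2 = {b, f}  B3 = {c, f}  B4 = {a, f}  B5 = {f, g}  B6 = {d, f}
Tree: B1–B2, B2–B3, B3–B4, B2–B5, B3–B6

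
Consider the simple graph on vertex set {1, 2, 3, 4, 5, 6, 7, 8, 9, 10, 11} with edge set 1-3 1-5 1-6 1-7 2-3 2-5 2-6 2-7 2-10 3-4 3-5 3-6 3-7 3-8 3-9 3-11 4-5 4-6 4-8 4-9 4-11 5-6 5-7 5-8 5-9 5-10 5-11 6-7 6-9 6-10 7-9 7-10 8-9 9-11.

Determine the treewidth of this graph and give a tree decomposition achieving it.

Every bag has size at most 5, so the width is 5 − 1 = 4 and tw(G) ≤ 4. On the other hand G contains the 5-clique {2, 5, 6, 7, 10}. A clique must lie in a single bag of any decomposition, so no decomposition can have width below 4. Therefore the treewidth is 4.

Treewidth 4.
One such decomposition:
Bags: B1 = {3, 4, 5, 6, 9}  B2 = {3, 4, 5, 8, 9}  B3 = {3, 5, 6, 7, 9}  B4 = {2, 3, 5, 6, 7}  B5 = {3, 4, 5, 9, 11}  B6 = {2, 5, 6, 7, 10}  B7 = {1, 3, 5, 6, 7}
Tree: B1–B2, B1–B3, B3–B4, B2–B5, B4–B6, B4–B7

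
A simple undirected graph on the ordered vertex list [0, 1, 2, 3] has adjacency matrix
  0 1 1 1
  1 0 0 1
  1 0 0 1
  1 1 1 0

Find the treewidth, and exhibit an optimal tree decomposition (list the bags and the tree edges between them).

Treewidth 2.
One optimal decomposition is:
Bags: B1 = {0, 2, 3}  B2 = {0, 1, 3}
Tree: B1–B2

The largest bag has 3 vertices, giving width 2; this decomposition certifies tw(G) ≤ 2. On the other hand G contains the 3-clique {0, 1, 3}. A clique must lie in a single bag of any decomposition, so no decomposition can have width below 2. Therefore the treewidth is 2.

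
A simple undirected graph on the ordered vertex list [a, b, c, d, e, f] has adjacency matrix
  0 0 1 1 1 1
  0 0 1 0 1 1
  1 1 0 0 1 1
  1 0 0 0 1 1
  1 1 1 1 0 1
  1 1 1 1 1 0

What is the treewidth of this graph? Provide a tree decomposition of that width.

Each bag holds 4 vertices, so the decomposition has width 3, which upper-bounds the treewidth. Conversely, {a, d, e, f} is a clique of size 4, and the vertices of any clique must share a bag in every tree decomposition; so some bag has ≥ 4 vertices and tw(G) ≥ 3. The upper and lower bounds meet at 3, so that is the treewidth.

Treewidth 3.
Bags: B1 = {b, c, e, f}  B2 = {a, c, e, f}  B3 = {a, d, e, f}
Tree: B1–B2, B2–B3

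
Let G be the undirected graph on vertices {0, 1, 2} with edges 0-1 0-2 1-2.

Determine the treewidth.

2

A width-2 tree decomposition is:
Bags: B1 = {0, 1, 2}
Tree: (single bag)
With just one bag of size 3, the width is 3 − 1 = 2, so tw(G) ≤ 2. On the other hand G contains the 3-clique {0, 1, 2}. A clique must lie in a single bag of any decomposition, so no decomposition can have width below 2. Hence tw(G) = 2 exactly.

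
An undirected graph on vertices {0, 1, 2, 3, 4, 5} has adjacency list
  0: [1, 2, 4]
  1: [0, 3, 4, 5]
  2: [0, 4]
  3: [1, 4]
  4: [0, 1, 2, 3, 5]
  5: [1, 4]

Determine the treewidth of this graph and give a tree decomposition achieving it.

The largest bag has 3 vertices, giving width 2; this decomposition certifies tw(G) ≤ 2. On the other hand G contains the 3-clique {0, 1, 4}. A clique must lie in a single bag of any decomposition, so no decomposition can have width below 2. Hence tw(G) = 2 exactly.

Treewidth 2.
One optimal decomposition is:
Bags: B1 = {0, 1, 4}  B2 = {1, 3, 4}  B3 = {1, 4, 5}  B4 = {0, 2, 4}
Tree: B1–B2, B1–B3, B1–B4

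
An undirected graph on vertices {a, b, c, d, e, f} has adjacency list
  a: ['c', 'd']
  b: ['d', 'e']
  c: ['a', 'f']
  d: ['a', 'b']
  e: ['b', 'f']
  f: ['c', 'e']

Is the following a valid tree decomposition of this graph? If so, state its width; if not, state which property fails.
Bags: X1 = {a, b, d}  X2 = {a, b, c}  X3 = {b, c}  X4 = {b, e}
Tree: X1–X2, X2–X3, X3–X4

A tree decomposition must satisfy three properties: every vertex lies in some bag; for every edge, both endpoints lie together in some bag; and for every vertex, the bags containing it form a connected subtree. Here vertex f appears in no bag, so the decomposition is invalid.

No — vertex f appears in no bag.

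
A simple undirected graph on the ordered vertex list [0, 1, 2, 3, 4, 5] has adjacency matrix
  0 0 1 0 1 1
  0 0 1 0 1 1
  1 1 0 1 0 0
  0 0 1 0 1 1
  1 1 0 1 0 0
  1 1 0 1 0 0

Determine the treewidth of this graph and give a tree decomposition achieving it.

Treewidth 3.
Bags: B1 = {0, 1, 2, 3}  B2 = {0, 1, 3, 5}  B3 = {0, 1, 3, 4}
Tree: B1–B2, B2–B3

Each bag holds 4 vertices, so the decomposition has width 3, which upper-bounds the treewidth. For the lower bound: the 4 vertex sets {2,3}, {0,5}, {1}, {4} are disjoint, each induces a connected subgraph, and every pair is joined by at least one edge of G. Contracting each set to a single vertex therefore yields K_{4} as a minor, and since treewidth is minor-monotone, tw(G) ≥ tw(K_{4}) = 3. Therefore the treewidth is 3.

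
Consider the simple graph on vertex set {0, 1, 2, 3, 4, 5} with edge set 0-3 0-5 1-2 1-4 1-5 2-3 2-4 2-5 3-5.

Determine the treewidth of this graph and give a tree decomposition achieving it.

Treewidth 2.
Bags: B1 = {1, 2, 5}  B2 = {2, 3, 5}  B3 = {1, 2, 4}  B4 = {0, 3, 5}
Tree: B1–B2, B1–B3, B2–B4

Every bag has size at most 3, so the width is 3 − 1 = 2 and tw(G) ≤ 2. Conversely, {0, 3, 5} is a clique of size 3, and the vertices of any clique must share a bag in every tree decomposition; so some bag has ≥ 3 vertices and tw(G) ≥ 2. Hence tw(G) = 2 exactly.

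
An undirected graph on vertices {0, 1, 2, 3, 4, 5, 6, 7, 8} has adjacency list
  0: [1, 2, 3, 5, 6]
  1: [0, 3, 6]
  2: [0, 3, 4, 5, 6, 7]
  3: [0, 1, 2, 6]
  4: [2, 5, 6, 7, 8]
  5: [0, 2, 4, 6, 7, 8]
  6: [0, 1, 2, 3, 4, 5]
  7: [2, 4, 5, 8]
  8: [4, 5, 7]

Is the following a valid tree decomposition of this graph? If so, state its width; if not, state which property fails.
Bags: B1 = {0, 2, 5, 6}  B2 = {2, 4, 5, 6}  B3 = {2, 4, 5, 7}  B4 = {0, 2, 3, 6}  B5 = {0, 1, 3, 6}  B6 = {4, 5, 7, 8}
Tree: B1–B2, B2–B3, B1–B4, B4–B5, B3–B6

Every vertex of G appears in some bag (union = {0, 1, 2, 3, 4, 5, 6, 7, 8}); every edge is covered by a bag; and for each vertex v the set of bags containing v is connected in the bag tree. The decomposition is therefore valid. The largest bag has 4 vertices, so the width is 3.

Yes; width 3.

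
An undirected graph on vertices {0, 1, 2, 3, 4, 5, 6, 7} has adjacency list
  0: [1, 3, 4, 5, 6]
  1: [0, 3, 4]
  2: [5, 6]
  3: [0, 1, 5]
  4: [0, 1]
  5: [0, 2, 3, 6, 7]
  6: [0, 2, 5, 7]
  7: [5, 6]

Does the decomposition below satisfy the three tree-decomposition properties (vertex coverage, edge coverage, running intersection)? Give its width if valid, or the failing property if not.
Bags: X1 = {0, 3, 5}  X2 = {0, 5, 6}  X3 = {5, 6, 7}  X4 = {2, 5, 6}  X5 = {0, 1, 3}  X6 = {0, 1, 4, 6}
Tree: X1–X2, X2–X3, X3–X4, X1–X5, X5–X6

No — bags containing vertex 6 are not connected in the tree.

A tree decomposition must satisfy three properties: every vertex lies in some bag; for every edge, both endpoints lie together in some bag; and for every vertex, the bags containing it form a connected subtree. Here bags containing vertex 6 are not connected in the tree, so the decomposition is invalid.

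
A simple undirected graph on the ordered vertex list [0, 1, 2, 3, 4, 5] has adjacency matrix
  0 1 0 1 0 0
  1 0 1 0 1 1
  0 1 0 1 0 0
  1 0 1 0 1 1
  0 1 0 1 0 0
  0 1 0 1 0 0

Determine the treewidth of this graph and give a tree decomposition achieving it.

Treewidth 2.
One optimal decomposition is:
Bags: B1 = {1, 3, 5}  B2 = {0, 1, 3}  B3 = {1, 2, 3}  B4 = {1, 3, 4}
Tree: B1–B2, B2–B3, B3–B4

Each bag holds 3 vertices, so the decomposition has width 2, which upper-bounds the treewidth. Since 3–5–1–0–3 is a cycle in G, G is not acyclic. Forests are exactly the graphs of treewidth ≤ 1, so tw(G) ≥ 2. The upper and lower bounds meet at 2, so that is the treewidth.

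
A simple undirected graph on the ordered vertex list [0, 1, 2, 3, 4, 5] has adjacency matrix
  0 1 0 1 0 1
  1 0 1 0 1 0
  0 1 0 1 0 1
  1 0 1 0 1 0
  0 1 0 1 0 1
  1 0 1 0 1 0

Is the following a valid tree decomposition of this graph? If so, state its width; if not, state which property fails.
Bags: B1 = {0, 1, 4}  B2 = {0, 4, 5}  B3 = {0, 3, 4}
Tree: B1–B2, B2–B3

A tree decomposition must satisfy three properties: every vertex lies in some bag; for every edge, both endpoints lie together in some bag; and for every vertex, the bags containing it form a connected subtree. Here vertex 2 appears in no bag, so the decomposition is invalid.

No — vertex 2 appears in no bag.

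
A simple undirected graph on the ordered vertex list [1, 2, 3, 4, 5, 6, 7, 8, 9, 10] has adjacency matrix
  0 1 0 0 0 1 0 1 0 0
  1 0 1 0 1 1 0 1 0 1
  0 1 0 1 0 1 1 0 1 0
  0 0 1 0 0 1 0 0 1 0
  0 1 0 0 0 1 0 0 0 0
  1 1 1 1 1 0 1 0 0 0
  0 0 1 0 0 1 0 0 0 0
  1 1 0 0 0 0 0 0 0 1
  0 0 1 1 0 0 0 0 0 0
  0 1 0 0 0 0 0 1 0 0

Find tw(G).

A width-2 tree decomposition is:
Bags: B1 = {3, 4, 6}  B2 = {3, 6, 7}  B3 = {2, 3, 6}  B4 = {1, 2, 6}  B5 = {1, 2, 8}  B6 = {3, 4, 9}  B7 = {2, 5, 6}  B8 = {2, 8, 10}
Tree: B1–B2, B1–B3, B3–B4, B4–B5, B1–B6, B4–B7, B5–B8
Every bag has size at most 3, so the width is 3 − 1 = 2 and tw(G) ≤ 2. For the lower bound, the 3 vertices {3, 4, 9} are pairwise adjacent, and any tree decomposition puts a clique entirely inside one bag — forcing width ≥ 2. The upper and lower bounds meet at 2, so that is the treewidth.

2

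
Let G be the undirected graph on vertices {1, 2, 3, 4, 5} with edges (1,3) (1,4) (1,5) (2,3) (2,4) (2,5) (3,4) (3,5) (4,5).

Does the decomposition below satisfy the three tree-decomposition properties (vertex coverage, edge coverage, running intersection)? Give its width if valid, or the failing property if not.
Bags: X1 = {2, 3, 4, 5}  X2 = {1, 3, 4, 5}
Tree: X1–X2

Yes; width 3.

Checking the three conditions: (i) the bags cover all of {1, 2, 3, 4, 5}; (ii) for each edge, some bag contains both endpoints; (iii) the bags containing any fixed vertex form a subtree. All hold, so the decomposition is valid with width 4 − 1 = 3.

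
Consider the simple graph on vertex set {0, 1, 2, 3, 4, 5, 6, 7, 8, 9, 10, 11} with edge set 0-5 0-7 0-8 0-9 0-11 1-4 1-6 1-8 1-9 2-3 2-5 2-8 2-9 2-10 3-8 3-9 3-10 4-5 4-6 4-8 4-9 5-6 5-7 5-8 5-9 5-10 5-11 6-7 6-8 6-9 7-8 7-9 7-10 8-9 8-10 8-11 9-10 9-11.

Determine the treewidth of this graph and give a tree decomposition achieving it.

Treewidth 4.
One optimal decomposition is:
Bags: B1 = {2, 5, 8, 9, 10}  B2 = {5, 7, 8, 9, 10}  B3 = {5, 6, 7, 8, 9}  B4 = {0, 5, 7, 8, 9}  B5 = {2, 3, 8, 9, 10}  B6 = {4, 5, 6, 8, 9}  B7 = {1, 4, 6, 8, 9}  B8 = {0, 5, 8, 9, 11}
Tree: B1–B2, B2–B3, B3–B4, B1–B5, B3–B6, B6–B7, B4–B8

Every bag has size at most 5, so the width is 5 − 1 = 4 and tw(G) ≤ 4. For the lower bound, the 5 vertices {1, 4, 6, 8, 9} are pairwise adjacent, and any tree decomposition puts a clique entirely inside one bag — forcing width ≥ 4. The upper and lower bounds meet at 4, so that is the treewidth.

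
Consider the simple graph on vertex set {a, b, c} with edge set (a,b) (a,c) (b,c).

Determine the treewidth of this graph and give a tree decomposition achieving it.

Treewidth 2.
Bags: B1 = {a, b, c}
Tree: (single bag)

A single bag containing all 3 vertices is trivially a valid decomposition of width 2. For the lower bound, the 3 vertices {a, b, c} are pairwise adjacent, and any tree decomposition puts a clique entirely inside one bag — forcing width ≥ 2. Therefore the treewidth is 2.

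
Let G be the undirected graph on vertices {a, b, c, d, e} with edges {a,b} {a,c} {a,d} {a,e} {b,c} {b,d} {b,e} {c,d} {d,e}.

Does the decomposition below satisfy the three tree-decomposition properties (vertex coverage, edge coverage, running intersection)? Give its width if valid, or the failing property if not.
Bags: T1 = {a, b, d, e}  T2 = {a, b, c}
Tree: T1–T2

No — edge (d,c) lies in no bag.

A tree decomposition must satisfy three properties: every vertex lies in some bag; for every edge, both endpoints lie together in some bag; and for every vertex, the bags containing it form a connected subtree. Here edge (d,c) lies in no bag, so the decomposition is invalid.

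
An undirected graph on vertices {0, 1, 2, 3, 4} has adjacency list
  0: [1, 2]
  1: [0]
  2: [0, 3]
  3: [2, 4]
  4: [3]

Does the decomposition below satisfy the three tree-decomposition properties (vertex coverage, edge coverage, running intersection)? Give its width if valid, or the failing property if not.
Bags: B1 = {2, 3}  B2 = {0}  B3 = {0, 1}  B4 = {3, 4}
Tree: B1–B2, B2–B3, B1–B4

No — edge (2,0) lies in no bag.

A tree decomposition must satisfy three properties: every vertex lies in some bag; for every edge, both endpoints lie together in some bag; and for every vertex, the bags containing it form a connected subtree. Here edge (2,0) lies in no bag, so the decomposition is invalid.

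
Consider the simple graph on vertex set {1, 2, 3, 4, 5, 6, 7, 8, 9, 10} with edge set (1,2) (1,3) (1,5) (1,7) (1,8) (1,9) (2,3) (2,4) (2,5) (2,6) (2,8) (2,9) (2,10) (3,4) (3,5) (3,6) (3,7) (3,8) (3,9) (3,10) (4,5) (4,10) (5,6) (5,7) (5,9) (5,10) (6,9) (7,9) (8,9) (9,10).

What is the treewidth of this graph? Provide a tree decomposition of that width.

Treewidth 4.
One such decomposition:
Bags: B1 = {1, 2, 3, 5, 9}  B2 = {2, 3, 5, 9, 10}  B3 = {1, 2, 3, 8, 9}  B4 = {2, 3, 4, 5, 10}  B5 = {2, 3, 5, 6, 9}  B6 = {1, 3, 5, 7, 9}
Tree: B1–B2, B1–B3, B2–B4, B2–B5, B1–B6

Each bag holds 5 vertices, so the decomposition has width 4, which upper-bounds the treewidth. On the other hand G contains the 5-clique {1, 2, 3, 8, 9}. A clique must lie in a single bag of any decomposition, so no decomposition can have width below 4. Combining the bounds, tw(G) = 4.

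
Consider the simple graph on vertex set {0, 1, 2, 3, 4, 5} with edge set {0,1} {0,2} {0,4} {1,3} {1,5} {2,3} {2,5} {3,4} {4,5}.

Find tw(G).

A width-3 tree decomposition is:
Bags: B1 = {1, 2, 4, 5}  B2 = {1, 2, 3, 4}  B3 = {0, 1, 2, 4}
Tree: B1–B2, B2–B3
Each bag holds 4 vertices, so the decomposition has width 3, which upper-bounds the treewidth. For the lower bound: the 4 vertex sets {4,5}, {2,3}, {1}, {0} are disjoint, each induces a connected subgraph, and every pair is joined by at least one edge of G. Contracting each set to a single vertex therefore yields K_{4} as a minor, and since treewidth is minor-monotone, tw(G) ≥ tw(K_{4}) = 3. Combining the bounds, tw(G) = 3.

3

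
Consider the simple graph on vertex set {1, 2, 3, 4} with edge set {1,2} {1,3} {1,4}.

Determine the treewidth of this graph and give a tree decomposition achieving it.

Treewidth 1.
One optimal decomposition is:
Bags: B1 = {1, 3}  B2 = {1, 2}  B3 = {1, 4}
Tree: B1–B2, B2–B3

Every bag has size at most 2, so the width is 2 − 1 = 1 and tw(G) ≤ 1. G has an edge, so its treewidth is at least 1. Therefore the treewidth is 1.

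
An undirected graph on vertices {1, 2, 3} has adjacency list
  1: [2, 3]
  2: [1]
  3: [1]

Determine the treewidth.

1

A width-1 tree decomposition is:
Bags: B1 = {1, 3}  B2 = {1, 2}
Tree: B1–B2
Each bag holds 2 vertices, so the decomposition has width 1, which upper-bounds the treewidth. Since G has at least one edge (e.g. 3–1), it is not an edgeless graph, so tw(G) ≥ 1. Combining the bounds, tw(G) = 1.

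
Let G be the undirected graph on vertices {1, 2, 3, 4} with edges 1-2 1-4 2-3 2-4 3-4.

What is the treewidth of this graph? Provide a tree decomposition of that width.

Treewidth 2.
Bags: B1 = {1, 2, 4}  B2 = {2, 3, 4}
Tree: B1–B2

The largest bag has 3 vertices, giving width 2; this decomposition certifies tw(G) ≤ 2. On the other hand G contains the 3-clique {1, 2, 4}. A clique must lie in a single bag of any decomposition, so no decomposition can have width below 2. Combining the bounds, tw(G) = 2.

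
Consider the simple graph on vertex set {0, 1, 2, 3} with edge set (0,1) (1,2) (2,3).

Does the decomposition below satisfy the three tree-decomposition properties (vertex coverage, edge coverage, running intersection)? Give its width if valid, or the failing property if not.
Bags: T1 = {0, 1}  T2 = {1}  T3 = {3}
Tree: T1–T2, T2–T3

A tree decomposition must satisfy three properties: every vertex lies in some bag; for every edge, both endpoints lie together in some bag; and for every vertex, the bags containing it form a connected subtree. Here vertex 2 appears in no bag, so the decomposition is invalid.

No — vertex 2 appears in no bag.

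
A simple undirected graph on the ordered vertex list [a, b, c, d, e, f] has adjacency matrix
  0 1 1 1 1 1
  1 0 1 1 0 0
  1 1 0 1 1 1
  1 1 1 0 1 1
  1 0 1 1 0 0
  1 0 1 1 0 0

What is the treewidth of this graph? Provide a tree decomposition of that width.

Treewidth 3.
Bags: B1 = {a, b, c, d}  B2 = {a, c, d, f}  B3 = {a, c, d, e}
Tree: B1–B2, B2–B3

The largest bag has 4 vertices, giving width 3; this decomposition certifies tw(G) ≤ 3. Conversely, {a, c, d, e} is a clique of size 4, and the vertices of any clique must share a bag in every tree decomposition; so some bag has ≥ 4 vertices and tw(G) ≥ 3. Combining the bounds, tw(G) = 3.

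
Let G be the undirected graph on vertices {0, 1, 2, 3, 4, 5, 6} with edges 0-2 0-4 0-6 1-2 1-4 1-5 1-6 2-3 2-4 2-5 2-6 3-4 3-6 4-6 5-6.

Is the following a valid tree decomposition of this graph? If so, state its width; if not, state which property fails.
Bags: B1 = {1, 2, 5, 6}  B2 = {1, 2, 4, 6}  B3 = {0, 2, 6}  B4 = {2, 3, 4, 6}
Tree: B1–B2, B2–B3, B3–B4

No — edge (4,0) lies in no bag.

A tree decomposition must satisfy three properties: every vertex lies in some bag; for every edge, both endpoints lie together in some bag; and for every vertex, the bags containing it form a connected subtree. Here edge (4,0) lies in no bag, so the decomposition is invalid.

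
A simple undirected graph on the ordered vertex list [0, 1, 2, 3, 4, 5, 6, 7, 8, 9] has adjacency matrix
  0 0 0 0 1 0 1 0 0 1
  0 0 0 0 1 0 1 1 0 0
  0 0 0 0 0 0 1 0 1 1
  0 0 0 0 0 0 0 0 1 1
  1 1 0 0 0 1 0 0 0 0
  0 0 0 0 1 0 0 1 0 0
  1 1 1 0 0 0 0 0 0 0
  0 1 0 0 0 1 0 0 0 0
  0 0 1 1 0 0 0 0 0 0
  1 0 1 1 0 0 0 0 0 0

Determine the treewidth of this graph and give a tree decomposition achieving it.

Treewidth 2.
One optimal decomposition is:
Bags: B1 = {2, 3, 8}  B2 = {2, 3, 9}  B3 = {2, 6, 9}  B4 = {0, 6, 9}  B5 = {0, 1, 6}  B6 = {0, 1, 4}  B7 = {1, 4, 7}  B8 = {4, 5, 7}
Tree: B1–B2, B2–B3, B3–B4, B4–B5, B5–B6, B6–B7, B7–B8

Each bag holds 3 vertices, so the decomposition has width 2, which upper-bounds the treewidth. For the lower bound, G contains the cycle 8–3–9–2–8, so G is not a forest; only forests have treewidth ≤ 1, hence tw(G) ≥ 2. The upper and lower bounds meet at 2, so that is the treewidth.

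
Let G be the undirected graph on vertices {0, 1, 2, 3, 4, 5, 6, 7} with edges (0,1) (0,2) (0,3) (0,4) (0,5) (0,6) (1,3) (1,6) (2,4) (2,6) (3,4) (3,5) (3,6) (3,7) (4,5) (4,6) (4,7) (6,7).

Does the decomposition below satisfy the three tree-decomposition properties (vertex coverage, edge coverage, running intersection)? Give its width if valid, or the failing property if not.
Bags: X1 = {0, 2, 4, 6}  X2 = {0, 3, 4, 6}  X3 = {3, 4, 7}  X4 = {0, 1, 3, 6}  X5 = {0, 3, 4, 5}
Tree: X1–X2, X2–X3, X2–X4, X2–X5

No — edge (6,7) lies in no bag.

A tree decomposition must satisfy three properties: every vertex lies in some bag; for every edge, both endpoints lie together in some bag; and for every vertex, the bags containing it form a connected subtree. Here edge (6,7) lies in no bag, so the decomposition is invalid.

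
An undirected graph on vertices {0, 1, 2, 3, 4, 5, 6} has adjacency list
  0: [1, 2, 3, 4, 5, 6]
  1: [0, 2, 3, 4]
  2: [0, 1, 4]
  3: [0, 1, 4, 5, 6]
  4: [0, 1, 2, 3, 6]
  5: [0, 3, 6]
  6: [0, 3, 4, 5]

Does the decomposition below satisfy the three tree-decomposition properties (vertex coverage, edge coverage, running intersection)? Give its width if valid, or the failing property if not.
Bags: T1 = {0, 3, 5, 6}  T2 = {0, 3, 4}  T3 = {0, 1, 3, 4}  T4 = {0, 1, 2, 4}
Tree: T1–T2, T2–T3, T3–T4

No — edge (6,4) lies in no bag.

A tree decomposition must satisfy three properties: every vertex lies in some bag; for every edge, both endpoints lie together in some bag; and for every vertex, the bags containing it form a connected subtree. Here edge (6,4) lies in no bag, so the decomposition is invalid.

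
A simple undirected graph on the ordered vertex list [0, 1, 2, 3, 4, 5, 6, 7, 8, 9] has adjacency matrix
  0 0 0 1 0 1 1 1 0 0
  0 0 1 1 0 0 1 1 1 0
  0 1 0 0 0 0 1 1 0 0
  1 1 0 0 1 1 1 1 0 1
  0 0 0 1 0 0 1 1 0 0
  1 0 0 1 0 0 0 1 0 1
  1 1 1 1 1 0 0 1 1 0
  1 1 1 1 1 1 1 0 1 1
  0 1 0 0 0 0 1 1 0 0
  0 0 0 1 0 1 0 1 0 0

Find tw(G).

A width-3 tree decomposition is:
Bags: B1 = {0, 3, 6, 7}  B2 = {0, 3, 5, 7}  B3 = {1, 3, 6, 7}  B4 = {3, 4, 6, 7}  B5 = {1, 6, 7, 8}  B6 = {3, 5, 7, 9}  B7 = {1, 2, 6, 7}
Tree: B1–B2, B1–B3, B3–B4, B3–B5, B2–B6, B5–B7
The largest bag has 4 vertices, giving width 3; this decomposition certifies tw(G) ≤ 3. On the other hand G contains the 4-clique {1, 6, 7, 8}. A clique must lie in a single bag of any decomposition, so no decomposition can have width below 3. Therefore the treewidth is 3.

3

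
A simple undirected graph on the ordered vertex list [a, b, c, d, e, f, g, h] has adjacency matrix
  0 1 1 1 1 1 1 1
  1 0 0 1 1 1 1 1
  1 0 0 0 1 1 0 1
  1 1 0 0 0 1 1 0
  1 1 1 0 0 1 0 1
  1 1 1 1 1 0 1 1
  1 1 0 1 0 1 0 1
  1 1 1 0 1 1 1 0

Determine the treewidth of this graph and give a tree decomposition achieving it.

Each bag holds 5 vertices, so the decomposition has width 4, which upper-bounds the treewidth. Conversely, {a, b, d, f, g} is a clique of size 5, and the vertices of any clique must share a bag in every tree decomposition; so some bag has ≥ 5 vertices and tw(G) ≥ 4. Hence tw(G) = 4 exactly.

Treewidth 4.
Bags: B1 = {a, b, e, f, h}  B2 = {a, b, f, g, h}  B3 = {a, b, d, f, g}  B4 = {a, c, e, f, h}
Tree: B1–B2, B2–B3, B1–B4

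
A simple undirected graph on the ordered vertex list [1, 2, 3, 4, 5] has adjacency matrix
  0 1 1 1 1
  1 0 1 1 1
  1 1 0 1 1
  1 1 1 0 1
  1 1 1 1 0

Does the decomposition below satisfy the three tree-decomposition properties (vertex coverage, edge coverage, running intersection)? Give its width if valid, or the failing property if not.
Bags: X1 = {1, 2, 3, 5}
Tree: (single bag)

A tree decomposition must satisfy three properties: every vertex lies in some bag; for every edge, both endpoints lie together in some bag; and for every vertex, the bags containing it form a connected subtree. Here vertex 4 appears in no bag, so the decomposition is invalid.

No — vertex 4 appears in no bag.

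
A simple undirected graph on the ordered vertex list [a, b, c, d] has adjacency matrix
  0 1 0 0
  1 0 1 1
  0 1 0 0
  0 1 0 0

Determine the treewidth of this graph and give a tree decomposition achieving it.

Treewidth 1.
Bags: B1 = {b, d}  B2 = {b, c}  B3 = {a, b}
Tree: B1–B2, B2–B3

The largest bag has 2 vertices, giving width 1; this decomposition certifies tw(G) ≤ 1. Any graph with an edge has treewidth ≥ 1, and G has the edge b–d. The upper and lower bounds meet at 1, so that is the treewidth.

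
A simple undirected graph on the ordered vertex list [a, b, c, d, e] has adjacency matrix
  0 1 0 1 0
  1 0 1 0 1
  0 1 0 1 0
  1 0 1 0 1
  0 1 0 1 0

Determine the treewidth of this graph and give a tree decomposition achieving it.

Treewidth 2.
One such decomposition:
Bags: B1 = {a, b, d}  B2 = {b, d, e}  B3 = {b, c, d}
Tree: B1–B2, B2–B3

Each bag holds 3 vertices, so the decomposition has width 2, which upper-bounds the treewidth. For the lower bound, G contains the cycle d–a–b–e–d, so G is not a forest; only forests have treewidth ≤ 1, hence tw(G) ≥ 2. Therefore the treewidth is 2.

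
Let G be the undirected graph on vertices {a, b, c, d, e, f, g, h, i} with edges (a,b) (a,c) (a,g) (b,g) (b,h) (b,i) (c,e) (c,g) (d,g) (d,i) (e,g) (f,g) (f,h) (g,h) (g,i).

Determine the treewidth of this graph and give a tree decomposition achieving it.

The largest bag has 3 vertices, giving width 2; this decomposition certifies tw(G) ≤ 2. Conversely, {d, g, i} is a clique of size 3, and the vertices of any clique must share a bag in every tree decomposition; so some bag has ≥ 3 vertices and tw(G) ≥ 2. The upper and lower bounds meet at 2, so that is the treewidth.

Treewidth 2.
One optimal decomposition is:
Bags: B1 = {b, g, i}  B2 = {b, g, h}  B3 = {a, b, g}  B4 = {a, c, g}  B5 = {d, g, i}  B6 = {f, g, h}  B7 = {c, e, g}
Tree: B1–B2, B2–B3, B3–B4, B1–B5, B2–B6, B4–B7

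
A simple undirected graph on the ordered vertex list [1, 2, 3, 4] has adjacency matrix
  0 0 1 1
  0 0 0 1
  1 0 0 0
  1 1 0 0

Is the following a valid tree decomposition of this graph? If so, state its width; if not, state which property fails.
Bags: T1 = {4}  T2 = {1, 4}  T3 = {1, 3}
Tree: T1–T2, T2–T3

No — vertex 2 appears in no bag.

A tree decomposition must satisfy three properties: every vertex lies in some bag; for every edge, both endpoints lie together in some bag; and for every vertex, the bags containing it form a connected subtree. Here vertex 2 appears in no bag, so the decomposition is invalid.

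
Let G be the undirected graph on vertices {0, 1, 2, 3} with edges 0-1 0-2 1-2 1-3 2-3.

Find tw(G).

2

A width-2 tree decomposition is:
Bags: B1 = {1, 2, 3}  B2 = {0, 1, 2}
Tree: B1–B2
Each bag holds 3 vertices, so the decomposition has width 2, which upper-bounds the treewidth. On the other hand G contains the 3-clique {0, 1, 2}. A clique must lie in a single bag of any decomposition, so no decomposition can have width below 2. Therefore the treewidth is 2.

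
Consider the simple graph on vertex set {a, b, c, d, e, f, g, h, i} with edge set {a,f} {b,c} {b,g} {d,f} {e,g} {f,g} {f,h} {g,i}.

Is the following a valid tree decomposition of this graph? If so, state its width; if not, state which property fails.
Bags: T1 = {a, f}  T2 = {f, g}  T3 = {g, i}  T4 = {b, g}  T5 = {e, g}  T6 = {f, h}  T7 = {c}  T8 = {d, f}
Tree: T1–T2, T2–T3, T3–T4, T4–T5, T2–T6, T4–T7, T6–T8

No — edge (b,c) lies in no bag.

A tree decomposition must satisfy three properties: every vertex lies in some bag; for every edge, both endpoints lie together in some bag; and for every vertex, the bags containing it form a connected subtree. Here edge (b,c) lies in no bag, so the decomposition is invalid.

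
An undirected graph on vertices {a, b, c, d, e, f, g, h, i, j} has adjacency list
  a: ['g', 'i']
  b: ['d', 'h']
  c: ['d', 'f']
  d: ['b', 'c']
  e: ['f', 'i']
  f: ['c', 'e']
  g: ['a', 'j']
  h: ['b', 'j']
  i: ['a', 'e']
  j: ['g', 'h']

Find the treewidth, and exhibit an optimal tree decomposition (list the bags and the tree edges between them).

The largest bag has 3 vertices, giving width 2; this decomposition certifies tw(G) ≤ 2. For the lower bound, G contains the cycle g–j–h–b–d–c–f–e–i–a–g, so G is not a forest; only forests have treewidth ≤ 1, hence tw(G) ≥ 2. Therefore the treewidth is 2.

Treewidth 2.
One such decomposition:
Bags: B1 = {g, h, j}  B2 = {b, g, h}  B3 = {b, d, g}  B4 = {c, d, g}  B5 = {c, f, g}  B6 = {e, f, g}  B7 = {e, g, i}  B8 = {a, g, i}
Tree: B1–B2, B2–B3, B3–B4, B4–B5, B5–B6, B6–B7, B7–B8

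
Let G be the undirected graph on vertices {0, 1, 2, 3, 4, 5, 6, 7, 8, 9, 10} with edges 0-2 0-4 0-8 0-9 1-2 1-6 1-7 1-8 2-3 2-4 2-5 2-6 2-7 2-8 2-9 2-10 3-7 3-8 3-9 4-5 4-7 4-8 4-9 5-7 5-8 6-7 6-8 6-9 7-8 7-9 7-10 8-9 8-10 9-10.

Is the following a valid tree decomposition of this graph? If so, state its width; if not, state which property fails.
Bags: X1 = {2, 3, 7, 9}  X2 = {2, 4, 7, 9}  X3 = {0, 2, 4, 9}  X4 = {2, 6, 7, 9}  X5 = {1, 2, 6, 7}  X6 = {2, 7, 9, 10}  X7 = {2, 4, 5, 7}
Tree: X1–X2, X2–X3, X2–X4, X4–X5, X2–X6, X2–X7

A tree decomposition must satisfy three properties: every vertex lies in some bag; for every edge, both endpoints lie together in some bag; and for every vertex, the bags containing it form a connected subtree. Here vertex 8 appears in no bag, so the decomposition is invalid.

No — vertex 8 appears in no bag.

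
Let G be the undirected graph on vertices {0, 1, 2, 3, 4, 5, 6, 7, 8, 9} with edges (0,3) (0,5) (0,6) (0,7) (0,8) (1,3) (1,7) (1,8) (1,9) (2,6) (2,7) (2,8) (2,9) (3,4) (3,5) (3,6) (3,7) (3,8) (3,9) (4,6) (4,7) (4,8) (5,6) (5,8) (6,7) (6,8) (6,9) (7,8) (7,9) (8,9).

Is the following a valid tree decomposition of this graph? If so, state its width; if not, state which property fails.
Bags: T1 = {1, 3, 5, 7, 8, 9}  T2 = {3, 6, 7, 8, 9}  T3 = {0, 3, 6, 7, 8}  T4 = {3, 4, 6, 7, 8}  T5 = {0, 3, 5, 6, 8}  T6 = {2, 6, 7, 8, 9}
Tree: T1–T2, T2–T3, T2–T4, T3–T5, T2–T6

A tree decomposition must satisfy three properties: every vertex lies in some bag; for every edge, both endpoints lie together in some bag; and for every vertex, the bags containing it form a connected subtree. Here bags containing vertex 5 are not connected in the tree, so the decomposition is invalid.

No — bags containing vertex 5 are not connected in the tree.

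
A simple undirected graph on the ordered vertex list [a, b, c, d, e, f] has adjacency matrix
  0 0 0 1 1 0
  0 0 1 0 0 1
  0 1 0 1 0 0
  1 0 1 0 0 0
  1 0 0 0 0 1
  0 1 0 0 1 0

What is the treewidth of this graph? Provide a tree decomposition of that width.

Treewidth 2.
One such decomposition:
Bags: B1 = {a, d, e}  B2 = {d, e, f}  B3 = {b, d, f}  B4 = {b, c, d}
Tree: B1–B2, B2–B3, B3–B4

The largest bag has 3 vertices, giving width 2; this decomposition certifies tw(G) ≤ 2. For the lower bound, G contains the cycle d–a–e–f–b–c–d, so G is not a forest; only forests have treewidth ≤ 1, hence tw(G) ≥ 2. The upper and lower bounds meet at 2, so that is the treewidth.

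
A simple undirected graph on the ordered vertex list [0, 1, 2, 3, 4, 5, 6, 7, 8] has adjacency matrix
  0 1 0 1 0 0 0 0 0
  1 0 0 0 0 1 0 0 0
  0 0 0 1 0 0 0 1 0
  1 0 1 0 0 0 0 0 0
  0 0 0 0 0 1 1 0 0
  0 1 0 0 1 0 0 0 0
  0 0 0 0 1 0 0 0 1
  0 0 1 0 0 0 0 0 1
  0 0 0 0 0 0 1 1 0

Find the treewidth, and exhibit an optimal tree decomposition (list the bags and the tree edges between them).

Every bag has size at most 3, so the width is 3 − 1 = 2 and tw(G) ≤ 2. For the lower bound, G contains the cycle 6–8–7–2–3–0–1–5–4–6, so G is not a forest; only forests have treewidth ≤ 1, hence tw(G) ≥ 2. Therefore the treewidth is 2.

Treewidth 2.
One such decomposition:
Bags: B1 = {6, 7, 8}  B2 = {2, 6, 7}  B3 = {2, 3, 6}  B4 = {0, 3, 6}  B5 = {0, 1, 6}  B6 = {1, 5, 6}  B7 = {4, 5, 6}
Tree: B1–B2, B2–B3, B3–B4, B4–B5, B5–B6, B6–B7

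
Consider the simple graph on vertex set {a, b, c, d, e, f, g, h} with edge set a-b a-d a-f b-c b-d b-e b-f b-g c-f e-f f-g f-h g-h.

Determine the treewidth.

2

A width-2 tree decomposition is:
Bags: B1 = {b, f, g}  B2 = {b, c, f}  B3 = {b, e, f}  B4 = {a, b, f}  B5 = {f, g, h}  B6 = {a, b, d}
Tree: B1–B2, B2–B3, B3–B4, B1–B5, B4–B6
Every bag has size at most 3, so the width is 3 − 1 = 2 and tw(G) ≤ 2. On the other hand G contains the 3-clique {a, b, d}. A clique must lie in a single bag of any decomposition, so no decomposition can have width below 2. Combining the bounds, tw(G) = 2.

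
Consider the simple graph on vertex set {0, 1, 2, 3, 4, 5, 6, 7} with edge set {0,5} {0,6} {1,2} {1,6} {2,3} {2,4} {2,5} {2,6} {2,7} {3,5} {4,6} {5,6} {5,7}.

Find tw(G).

A width-2 tree decomposition is:
Bags: B1 = {2, 5, 6}  B2 = {2, 3, 5}  B3 = {2, 4, 6}  B4 = {1, 2, 6}  B5 = {0, 5, 6}  B6 = {2, 5, 7}
Tree: B1–B2, B1–B3, B1–B4, B1–B5, B1–B6
Each bag holds 3 vertices, so the decomposition has width 2, which upper-bounds the treewidth. For the lower bound, the 3 vertices {0, 5, 6} are pairwise adjacent, and any tree decomposition puts a clique entirely inside one bag — forcing width ≥ 2. Combining the bounds, tw(G) = 2.

2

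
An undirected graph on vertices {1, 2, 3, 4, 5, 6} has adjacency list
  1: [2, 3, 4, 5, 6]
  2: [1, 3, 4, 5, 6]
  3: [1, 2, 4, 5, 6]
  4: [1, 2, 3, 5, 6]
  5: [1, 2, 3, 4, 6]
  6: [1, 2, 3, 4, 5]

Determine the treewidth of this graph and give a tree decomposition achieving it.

A single bag containing all 6 vertices is trivially a valid decomposition of width 5. On the other hand G contains the 6-clique {1, 2, 3, 4, 5, 6}. A clique must lie in a single bag of any decomposition, so no decomposition can have width below 5. Combining the bounds, tw(G) = 5.

Treewidth 5.
Bags: B1 = {1, 2, 3, 4, 5, 6}
Tree: (single bag)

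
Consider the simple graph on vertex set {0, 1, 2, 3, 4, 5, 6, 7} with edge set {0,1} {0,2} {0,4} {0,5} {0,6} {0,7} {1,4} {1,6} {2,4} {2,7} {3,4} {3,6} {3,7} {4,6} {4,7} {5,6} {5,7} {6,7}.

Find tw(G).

A width-3 tree decomposition is:
Bags: B1 = {0, 5, 6, 7}  B2 = {0, 4, 6, 7}  B3 = {0, 2, 4, 7}  B4 = {3, 4, 6, 7}  B5 = {0, 1, 4, 6}
Tree: B1–B2, B2–B3, B2–B4, B2–B5
Every bag has size at most 4, so the width is 4 − 1 = 3 and tw(G) ≤ 3. On the other hand G contains the 4-clique {0, 2, 4, 7}. A clique must lie in a single bag of any decomposition, so no decomposition can have width below 3. Combining the bounds, tw(G) = 3.

3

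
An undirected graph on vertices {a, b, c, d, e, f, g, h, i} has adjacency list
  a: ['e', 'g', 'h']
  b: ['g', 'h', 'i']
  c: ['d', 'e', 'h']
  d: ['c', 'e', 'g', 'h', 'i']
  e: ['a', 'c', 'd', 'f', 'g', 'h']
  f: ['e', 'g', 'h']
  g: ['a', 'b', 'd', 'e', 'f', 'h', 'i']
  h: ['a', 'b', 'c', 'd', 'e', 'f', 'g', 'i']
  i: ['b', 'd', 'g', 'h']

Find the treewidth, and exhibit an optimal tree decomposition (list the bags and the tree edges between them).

Every bag has size at most 4, so the width is 4 − 1 = 3 and tw(G) ≤ 3. For the lower bound, the 4 vertices {d, e, g, h} are pairwise adjacent, and any tree decomposition puts a clique entirely inside one bag — forcing width ≥ 3. Hence tw(G) = 3 exactly.

Treewidth 3.
Bags: B1 = {c, d, e, h}  B2 = {d, e, g, h}  B3 = {a, e, g, h}  B4 = {d, g, h, i}  B5 = {e, f, g, h}  B6 = {b, g, h, i}
Tree: B1–B2, B2–B3, B2–B4, B3–B5, B4–B6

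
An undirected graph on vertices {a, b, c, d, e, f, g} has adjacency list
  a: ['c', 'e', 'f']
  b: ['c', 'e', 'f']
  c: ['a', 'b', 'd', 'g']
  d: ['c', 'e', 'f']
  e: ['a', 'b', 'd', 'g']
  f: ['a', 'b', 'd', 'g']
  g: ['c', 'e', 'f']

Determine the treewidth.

3

A width-3 tree decomposition is:
Bags: B1 = {c, d, e, f}  B2 = {a, c, e, f}  B3 = {b, c, e, f}  B4 = {c, e, f, g}
Tree: B1–B2, B2–B3, B3–B4
The largest bag has 4 vertices, giving width 3; this decomposition certifies tw(G) ≤ 3. For the lower bound: the 4 vertex sets {d,f}, {a,c}, {e}, {b} are disjoint, each induces a connected subgraph, and every pair is joined by at least one edge of G. Contracting each set to a single vertex therefore yields K_{4} as a minor, and since treewidth is minor-monotone, tw(G) ≥ tw(K_{4}) = 3. Hence tw(G) = 3 exactly.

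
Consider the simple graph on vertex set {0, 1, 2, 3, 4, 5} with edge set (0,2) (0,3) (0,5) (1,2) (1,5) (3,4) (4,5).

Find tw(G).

A width-2 tree decomposition is:
Bags: B1 = {3, 4, 5}  B2 = {0, 3, 5}  B3 = {0, 1, 5}  B4 = {0, 1, 2}
Tree: B1–B2, B2–B3, B3–B4
Every bag has size at most 3, so the width is 3 − 1 = 2 and tw(G) ≤ 2. The edges 4–3–0–5–4 form a cycle, so G is not a tree and its treewidth is at least 2. Hence tw(G) = 2 exactly.

2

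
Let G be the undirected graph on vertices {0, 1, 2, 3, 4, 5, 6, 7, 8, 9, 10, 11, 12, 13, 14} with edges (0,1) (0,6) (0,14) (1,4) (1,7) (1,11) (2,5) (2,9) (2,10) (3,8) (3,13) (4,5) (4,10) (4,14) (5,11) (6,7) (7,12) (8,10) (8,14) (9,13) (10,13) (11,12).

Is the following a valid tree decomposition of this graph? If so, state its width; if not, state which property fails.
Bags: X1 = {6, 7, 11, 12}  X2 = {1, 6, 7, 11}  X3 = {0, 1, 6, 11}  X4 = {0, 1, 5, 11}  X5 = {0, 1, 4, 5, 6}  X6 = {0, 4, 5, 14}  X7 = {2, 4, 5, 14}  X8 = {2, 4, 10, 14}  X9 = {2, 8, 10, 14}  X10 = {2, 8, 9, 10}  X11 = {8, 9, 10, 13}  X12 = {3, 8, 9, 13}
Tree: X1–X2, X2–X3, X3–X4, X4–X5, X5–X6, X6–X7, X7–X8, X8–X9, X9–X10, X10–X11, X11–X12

No — bags containing vertex 6 are not connected in the tree.

A tree decomposition must satisfy three properties: every vertex lies in some bag; for every edge, both endpoints lie together in some bag; and for every vertex, the bags containing it form a connected subtree. Here bags containing vertex 6 are not connected in the tree, so the decomposition is invalid.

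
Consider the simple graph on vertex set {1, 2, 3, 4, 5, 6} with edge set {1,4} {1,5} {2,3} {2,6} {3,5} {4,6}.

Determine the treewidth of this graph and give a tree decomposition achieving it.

Treewidth 2.
Bags: B1 = {2, 3, 5}  B2 = {1, 2, 5}  B3 = {1, 2, 4}  B4 = {2, 4, 6}
Tree: B1–B2, B2–B3, B3–B4

The largest bag has 3 vertices, giving width 2; this decomposition certifies tw(G) ≤ 2. The edges 2–3–5–1–4–6–2 form a cycle, so G is not a tree and its treewidth is at least 2. Combining the bounds, tw(G) = 2.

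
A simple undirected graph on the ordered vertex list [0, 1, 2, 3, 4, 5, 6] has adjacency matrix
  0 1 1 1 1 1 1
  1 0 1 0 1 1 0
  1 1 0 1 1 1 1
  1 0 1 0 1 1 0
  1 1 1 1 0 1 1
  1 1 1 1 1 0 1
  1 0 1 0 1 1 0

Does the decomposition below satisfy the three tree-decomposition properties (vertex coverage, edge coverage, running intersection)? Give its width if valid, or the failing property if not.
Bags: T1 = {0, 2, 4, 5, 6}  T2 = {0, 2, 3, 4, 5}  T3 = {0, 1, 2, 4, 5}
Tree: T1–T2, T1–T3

Vertex coverage: the bags together contain {0, 1, 2, 3, 4, 5, 6}, the full vertex set. Edge coverage: each edge of G has both endpoints in at least one bag. Running intersection: for every vertex, the bags containing it form a connected subtree. All three properties hold, so this is a valid tree decomposition of width max|bag| − 1 = 4, and hence tw(G) ≤ 4.

Yes; width 4.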